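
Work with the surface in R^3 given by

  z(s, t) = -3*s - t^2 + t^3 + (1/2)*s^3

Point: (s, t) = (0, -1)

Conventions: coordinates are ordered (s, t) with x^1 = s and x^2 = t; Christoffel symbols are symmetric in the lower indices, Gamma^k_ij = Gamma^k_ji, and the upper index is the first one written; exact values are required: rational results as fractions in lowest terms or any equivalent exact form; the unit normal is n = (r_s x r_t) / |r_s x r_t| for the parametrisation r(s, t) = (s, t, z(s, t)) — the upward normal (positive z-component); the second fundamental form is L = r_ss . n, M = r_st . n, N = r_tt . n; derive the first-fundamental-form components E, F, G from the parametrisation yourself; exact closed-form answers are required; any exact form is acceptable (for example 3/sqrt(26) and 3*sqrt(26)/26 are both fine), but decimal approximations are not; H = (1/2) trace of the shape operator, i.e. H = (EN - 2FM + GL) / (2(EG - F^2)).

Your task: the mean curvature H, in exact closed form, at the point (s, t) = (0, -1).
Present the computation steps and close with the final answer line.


z_s = -3, z_t = 5, z_ss = 0, z_st = 0, z_tt = -8
E = 10, F = -15, G = 26; answer radicand W^2 = 35
unnormalised second-form numerators: l = 0, m = 0, n = -8; L = l/sqrt(35), and similarly M = m/sqrt(W^2), N = n/sqrt(W^2)
H = (E*n - 2*F*m + G*l) / (2*(EG - F^2)*sqrt(W^2)); E*n - 2*F*m + G*l = -80, EG - F^2 = 35, so H = (-8/7)/sqrt(35)

Answer: H = -8*sqrt(35)/245


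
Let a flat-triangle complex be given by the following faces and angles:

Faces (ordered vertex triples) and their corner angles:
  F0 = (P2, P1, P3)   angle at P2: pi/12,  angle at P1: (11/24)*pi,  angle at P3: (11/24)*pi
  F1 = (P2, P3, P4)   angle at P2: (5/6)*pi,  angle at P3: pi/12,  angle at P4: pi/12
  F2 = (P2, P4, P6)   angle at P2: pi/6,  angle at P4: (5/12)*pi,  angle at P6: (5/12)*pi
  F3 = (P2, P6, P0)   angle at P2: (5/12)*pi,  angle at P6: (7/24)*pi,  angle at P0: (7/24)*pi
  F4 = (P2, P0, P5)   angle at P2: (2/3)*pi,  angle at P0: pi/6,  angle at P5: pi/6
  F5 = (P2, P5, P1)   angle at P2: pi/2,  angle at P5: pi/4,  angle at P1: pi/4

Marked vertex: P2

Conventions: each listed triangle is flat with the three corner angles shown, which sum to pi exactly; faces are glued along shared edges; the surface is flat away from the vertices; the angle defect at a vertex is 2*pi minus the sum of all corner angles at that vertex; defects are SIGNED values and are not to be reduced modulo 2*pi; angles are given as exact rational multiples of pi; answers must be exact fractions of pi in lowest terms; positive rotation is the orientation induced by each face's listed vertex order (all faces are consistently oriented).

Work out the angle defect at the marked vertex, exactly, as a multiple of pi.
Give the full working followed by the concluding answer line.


Sum of corner angles at P2: (8/3)*pi
defect = 2*pi - (8/3)*pi

Answer: defect(P2) = (-2/3)*pi


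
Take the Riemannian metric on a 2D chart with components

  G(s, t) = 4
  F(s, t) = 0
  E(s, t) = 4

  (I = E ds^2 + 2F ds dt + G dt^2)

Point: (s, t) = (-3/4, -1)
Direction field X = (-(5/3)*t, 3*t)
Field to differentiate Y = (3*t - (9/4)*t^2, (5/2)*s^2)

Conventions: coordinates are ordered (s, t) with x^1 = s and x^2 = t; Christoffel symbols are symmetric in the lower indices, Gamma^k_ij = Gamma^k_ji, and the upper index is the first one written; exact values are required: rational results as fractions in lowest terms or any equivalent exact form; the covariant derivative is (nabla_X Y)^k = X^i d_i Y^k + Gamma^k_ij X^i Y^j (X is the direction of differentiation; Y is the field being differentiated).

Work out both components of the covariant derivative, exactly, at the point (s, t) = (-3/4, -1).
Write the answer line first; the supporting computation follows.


Answer: (nabla_X Y)^s = -45/2, (nabla_X Y)^t = -25/4

E = 4, F = 0, G = 4 at the point
E_s = 0, E_t = 0, F_s = 0, F_t = 0, G_s = 0, G_t = 0
EG - F^2 = 16;  g^inv = (1/16) * [[4, 0], [0, 4]]
first-kind symbols [ij,l] = (1/2)(d_i g_jl + d_j g_il - d_l g_ij): [ss,s] = E_s/2 = 0, [ss,t] = F_s - E_t/2 = 0, [st,s] = E_t/2 = 0, [st,t] = G_s/2 = 0, [tt,s] = F_t - G_s/2 = 0, [tt,t] = G_t/2 = 0
Gamma^s_ij = (G*[ij,s] - F*[ij,t])/(EG - F^2), Gamma^t_ij = (E*[ij,t] - F*[ij,s])/(EG - F^2)
Gamma_sss = 0, Gamma_sst = 0, Gamma_stt = 0, Gamma_tss = 0, Gamma_tst = 0, Gamma_ttt = 0
X = (5/3, -3), Y = (-21/4, 45/32) at the point


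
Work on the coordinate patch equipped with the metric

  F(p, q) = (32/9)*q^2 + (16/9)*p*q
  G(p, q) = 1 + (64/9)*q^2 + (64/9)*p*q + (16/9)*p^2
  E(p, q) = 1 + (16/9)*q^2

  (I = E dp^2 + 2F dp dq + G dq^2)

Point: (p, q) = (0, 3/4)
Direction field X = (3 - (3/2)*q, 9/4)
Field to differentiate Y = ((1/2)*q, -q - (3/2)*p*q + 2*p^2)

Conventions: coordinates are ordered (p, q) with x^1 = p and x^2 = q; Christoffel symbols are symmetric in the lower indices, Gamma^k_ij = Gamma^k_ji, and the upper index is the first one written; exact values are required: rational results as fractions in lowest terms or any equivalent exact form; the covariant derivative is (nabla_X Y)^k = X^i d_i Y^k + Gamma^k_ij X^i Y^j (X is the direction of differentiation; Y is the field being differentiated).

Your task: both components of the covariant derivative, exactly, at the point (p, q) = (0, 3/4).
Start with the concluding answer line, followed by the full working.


Answer: (nabla_X Y)^p = 1/4, (nabla_X Y)^q = -391/64

E = 2, F = 2, G = 5 at the point
E_p = 0, E_q = 8/3, F_p = 4/3, F_q = 16/3, G_p = 16/3, G_q = 32/3
EG - F^2 = 6;  g^inv = (1/6) * [[5, -2], [-2, 2]]
first-kind symbols [ij,l] = (1/2)(d_i g_jl + d_j g_il - d_l g_ij): [pp,p] = E_p/2 = 0, [pp,q] = F_p - E_q/2 = 0, [pq,p] = E_q/2 = 4/3, [pq,q] = G_p/2 = 8/3, [qq,p] = F_q - G_p/2 = 8/3, [qq,q] = G_q/2 = 16/3
Gamma^p_ij = (G*[ij,p] - F*[ij,q])/(EG - F^2), Gamma^q_ij = (E*[ij,q] - F*[ij,p])/(EG - F^2)
Gamma_ppp = 0, Gamma_ppq = 2/9, Gamma_pqq = 4/9, Gamma_qpp = 0, Gamma_qpq = 4/9, Gamma_qqq = 8/9
X = (15/8, 9/4), Y = (3/8, -3/4) at the point


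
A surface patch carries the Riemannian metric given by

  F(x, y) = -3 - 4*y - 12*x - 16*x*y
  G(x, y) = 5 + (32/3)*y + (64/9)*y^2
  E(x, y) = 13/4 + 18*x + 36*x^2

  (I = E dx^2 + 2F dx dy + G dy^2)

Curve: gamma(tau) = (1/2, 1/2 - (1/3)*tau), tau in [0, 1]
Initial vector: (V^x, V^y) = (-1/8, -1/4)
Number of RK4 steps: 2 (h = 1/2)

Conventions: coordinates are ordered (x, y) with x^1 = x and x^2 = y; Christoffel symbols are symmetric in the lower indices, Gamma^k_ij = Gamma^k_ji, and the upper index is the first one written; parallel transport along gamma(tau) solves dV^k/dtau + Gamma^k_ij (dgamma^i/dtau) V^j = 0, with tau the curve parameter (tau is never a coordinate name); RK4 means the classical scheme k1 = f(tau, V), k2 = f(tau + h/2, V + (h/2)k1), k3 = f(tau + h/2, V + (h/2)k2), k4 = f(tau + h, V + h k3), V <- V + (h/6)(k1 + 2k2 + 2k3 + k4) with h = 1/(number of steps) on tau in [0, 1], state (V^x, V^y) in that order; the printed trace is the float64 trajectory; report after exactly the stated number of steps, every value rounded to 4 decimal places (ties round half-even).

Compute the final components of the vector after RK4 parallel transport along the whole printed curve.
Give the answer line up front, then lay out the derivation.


Answer: V^x = -0.0896, V^y = -0.2726

gamma'(tau) = (0, -1/3); f(tau, V)^k = -Gamma^k_ij(gamma(tau)) gamma'^i(tau) V^j; h = 1/2; intermediate values shown to 6 dp
curve data and Christoffel symbols at the stage parameters:
  tau = 0.000000: gamma = (0.500000, 0.500000), gamma' = (0.000000, -0.333333); Gamma_xxx = 0.834335, Gamma_xxy = 0.000000, Gamma_xyy = -0.370815, Gamma_yxx = -0.618026, Gamma_yxy = 0.000000, Gamma_yyy = 0.274678
  tau = 0.250000: gamma = (0.500000, 0.416667), gamma' = (0.000000, -0.333333); Gamma_xxx = 0.872967, Gamma_xxy = 0.000000, Gamma_xyy = -0.387985, Gamma_yxx = -0.603533, Gamma_yxy = 0.000000, Gamma_yyy = 0.268237
  tau = 0.500000: gamma = (0.500000, 0.333333), gamma' = (0.000000, -0.333333); Gamma_xxx = 0.912295, Gamma_xxy = 0.000000, Gamma_xyy = -0.405465, Gamma_yxx = -0.585671, Gamma_yxy = 0.000000, Gamma_yyy = 0.260298
  tau = 0.750000: gamma = (0.500000, 0.250000), gamma' = (0.000000, -0.333333); Gamma_xxx = 0.952008, Gamma_xxy = 0.000000, Gamma_xyy = -0.423115, Gamma_yxx = -0.564153, Gamma_yxy = 0.000000, Gamma_yyy = 0.250735
  tau = 1.000000: gamma = (0.500000, 0.166667), gamma' = (0.000000, -0.333333); Gamma_xxx = 0.991724, Gamma_xxy = 0.000000, Gamma_xyy = -0.440766, Gamma_yxx = -0.538714, Gamma_yxy = 0.000000, Gamma_yyy = 0.239429
step 0: V^x = -0.1250, V^y = -0.2500
step 1: k1 = (0.030901, -0.022890), k2 = (0.033072, -0.022865), k3 = (0.033071, -0.022864), k4 = (0.035334, -0.022683); V <- V + (h/6)(k1 + 2k2 + 2k3 + k4): V^x = -0.1085, V^y = -0.2614
step 2: k1 = (0.035332, -0.022682), k2 = (0.037670, -0.022323), k3 = (0.037657, -0.022315), k4 = (0.040048, -0.021754); V <- V + (h/6)(k1 + 2k2 + 2k3 + k4): V^x = -0.0896, V^y = -0.2726


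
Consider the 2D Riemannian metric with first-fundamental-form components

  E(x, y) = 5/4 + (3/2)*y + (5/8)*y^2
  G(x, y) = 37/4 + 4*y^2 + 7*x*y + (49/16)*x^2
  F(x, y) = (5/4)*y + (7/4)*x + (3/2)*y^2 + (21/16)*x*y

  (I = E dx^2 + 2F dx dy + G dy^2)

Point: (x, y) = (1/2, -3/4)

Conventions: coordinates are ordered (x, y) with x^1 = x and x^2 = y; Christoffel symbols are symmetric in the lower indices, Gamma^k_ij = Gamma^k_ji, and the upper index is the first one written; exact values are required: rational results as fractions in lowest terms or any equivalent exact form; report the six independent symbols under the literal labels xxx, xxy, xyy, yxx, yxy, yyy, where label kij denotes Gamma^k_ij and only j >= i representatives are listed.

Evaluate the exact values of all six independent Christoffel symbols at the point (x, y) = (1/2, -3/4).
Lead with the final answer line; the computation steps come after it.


Answer: Gamma_xxx = -2294/73905, Gamma_xxy = 49604/73905, Gamma_xyy = 9568/5685, Gamma_yxx = 3782/73905, Gamma_yxy = -9872/73905, Gamma_yyy = -1024/5685

E = 61/128, F = 37/128, G = 617/64 at the point
E_x = 0, E_y = 9/16, F_x = 49/64, F_y = -11/32, G_x = -35/16, G_y = -5/2
EG - F^2 = 73905/16384;  g^inv = (16384/73905) * [[617/64, -37/128], [-37/128, 61/128]]
first-kind symbols [ij,l] = (1/2)(d_i g_jl + d_j g_il - d_l g_ij): [xx,x] = E_x/2 = 0, [xx,y] = F_x - E_y/2 = 31/64, [xy,x] = E_y/2 = 9/32, [xy,y] = G_x/2 = -35/32, [yy,x] = F_y - G_x/2 = 3/4, [yy,y] = G_y/2 = -5/4
Gamma^x_ij = (G*[ij,x] - F*[ij,y])/(EG - F^2), Gamma^y_ij = (E*[ij,y] - F*[ij,x])/(EG - F^2)


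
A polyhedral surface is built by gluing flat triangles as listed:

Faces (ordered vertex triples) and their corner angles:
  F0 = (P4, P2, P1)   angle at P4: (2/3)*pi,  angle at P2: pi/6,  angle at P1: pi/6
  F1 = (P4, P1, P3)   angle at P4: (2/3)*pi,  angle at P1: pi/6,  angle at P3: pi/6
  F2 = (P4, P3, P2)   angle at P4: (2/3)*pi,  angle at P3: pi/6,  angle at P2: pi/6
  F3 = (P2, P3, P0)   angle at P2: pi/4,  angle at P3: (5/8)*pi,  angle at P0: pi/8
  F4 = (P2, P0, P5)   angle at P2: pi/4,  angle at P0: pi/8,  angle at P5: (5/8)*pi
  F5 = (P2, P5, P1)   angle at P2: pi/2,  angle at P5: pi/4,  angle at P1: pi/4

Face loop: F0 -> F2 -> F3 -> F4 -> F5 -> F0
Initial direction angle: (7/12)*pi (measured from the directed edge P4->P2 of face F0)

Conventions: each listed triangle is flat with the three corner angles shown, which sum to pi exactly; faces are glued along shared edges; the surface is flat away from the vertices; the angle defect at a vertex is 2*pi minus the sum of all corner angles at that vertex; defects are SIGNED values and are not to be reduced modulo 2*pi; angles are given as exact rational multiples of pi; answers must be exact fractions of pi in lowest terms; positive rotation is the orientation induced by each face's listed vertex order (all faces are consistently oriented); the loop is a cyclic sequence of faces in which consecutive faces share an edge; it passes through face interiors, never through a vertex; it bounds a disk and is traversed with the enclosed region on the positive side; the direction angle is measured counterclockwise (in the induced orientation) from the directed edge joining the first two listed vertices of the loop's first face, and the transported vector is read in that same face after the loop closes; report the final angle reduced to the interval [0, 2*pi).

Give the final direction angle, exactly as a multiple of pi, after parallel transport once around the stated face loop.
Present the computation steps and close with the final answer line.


enclosed vertex P2: corner angles sum to (4/3)*pi, defect = 2*pi - (4/3)*pi = (2/3)*pi
transport around the loop rotates by the sum of enclosed defects; add to the initial angle mod 2*pi
final angle = (7/12)*pi + (2/3)*pi = (5/4)*pi (mod 2*pi)

Answer: final direction angle = (5/4)*pi


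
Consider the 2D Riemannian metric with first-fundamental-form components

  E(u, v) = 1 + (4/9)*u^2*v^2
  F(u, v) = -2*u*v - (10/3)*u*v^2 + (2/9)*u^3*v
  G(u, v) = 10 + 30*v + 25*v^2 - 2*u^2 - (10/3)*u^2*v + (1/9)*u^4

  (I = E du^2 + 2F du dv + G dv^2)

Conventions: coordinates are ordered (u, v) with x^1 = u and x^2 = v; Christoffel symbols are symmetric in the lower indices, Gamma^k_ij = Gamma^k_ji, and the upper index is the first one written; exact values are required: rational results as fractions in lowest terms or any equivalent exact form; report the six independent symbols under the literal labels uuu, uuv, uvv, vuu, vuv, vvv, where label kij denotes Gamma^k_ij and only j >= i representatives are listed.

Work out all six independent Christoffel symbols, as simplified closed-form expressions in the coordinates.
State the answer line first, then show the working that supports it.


Answer: Gamma_uuu = 4*u*v^2/(u^4 + 4*u^2*v^2 - 30*u^2*v - 18*u^2 + 225*v^2 + 270*v + 90), Gamma_uuv = 4*u^2*v/(u^4 + 4*u^2*v^2 - 30*u^2*v - 18*u^2 + 225*v^2 + 270*v + 90), Gamma_uvv = -30*u*v/(u^4 + 4*u^2*v^2 - 30*u^2*v - 18*u^2 + 225*v^2 + 270*v + 90), Gamma_vuu = (2*u^2*v - 30*v^2 - 18*v)/(u^4 + 4*u^2*v^2 - 30*u^2*v - 18*u^2 + 225*v^2 + 270*v + 90), Gamma_vuv = (2*u^3 - 30*u*v - 18*u)/(u^4 + 4*u^2*v^2 - 30*u^2*v - 18*u^2 + 225*v^2 + 270*v + 90), Gamma_vvv = (-15*u^2 + 225*v + 135)/(u^4 + 4*u^2*v^2 - 30*u^2*v - 18*u^2 + 225*v^2 + 270*v + 90)

E = 1 + (4/9)*u^2*v^2; F = -2*u*v - (10/3)*u*v^2 + (2/9)*u^3*v; G = 10 + 30*v + 25*v^2 - 2*u^2 - (10/3)*u^2*v + (1/9)*u^4
Gamma^k_ij = (1/2) g^{kl} (d_i g_jl + d_j g_il - d_l g_ij), with g^inv = (1/(EG-F^2)) [[G, -F], [-F, E]]
first partials: E_u = (8/9)*u*v^2, E_v = (8/9)*u^2*v, F_u = -2*v - (10/3)*v^2 + (2/3)*u^2*v, F_v = -2*u - (20/3)*u*v + (2/9)*u^3, G_u = -4*u - (20/3)*u*v + (4/9)*u^3, G_v = 30 + 50*v - (10/3)*u^2
D = EG - F^2 = 10 + 30*v + 25*v^2 - 2*u^2 - (10/3)*u^2*v + (4/9)*u^2*v^2 + (1/9)*u^4
expanded: Gamma^u_uu = (G E_u - 2F F_u + F E_v)/(2D), Gamma^u_uv = (G E_v - F G_u)/(2D), Gamma^u_vv = (2G F_v - G G_u - F G_v)/(2D), Gamma^v_uu = (2E F_u - E E_v - F E_u)/(2D), Gamma^v_uv = (E G_u - F E_v)/(2D), Gamma^v_vv = (E G_v - 2F F_v + F G_u)/(2D); substitute and cancel common factors


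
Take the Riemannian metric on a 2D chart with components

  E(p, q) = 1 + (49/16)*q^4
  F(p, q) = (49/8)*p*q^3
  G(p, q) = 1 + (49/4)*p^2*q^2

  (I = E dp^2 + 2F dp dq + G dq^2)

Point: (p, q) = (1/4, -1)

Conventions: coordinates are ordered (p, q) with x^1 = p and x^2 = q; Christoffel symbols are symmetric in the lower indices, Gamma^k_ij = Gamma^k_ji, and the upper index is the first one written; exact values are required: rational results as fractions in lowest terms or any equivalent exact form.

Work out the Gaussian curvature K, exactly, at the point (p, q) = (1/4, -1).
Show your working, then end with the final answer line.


E = 65/16, F = -49/32, G = 113/64, EG - F^2 = 309/64 at the point
E_p = 0, E_q = -49/4, F_p = -49/8, F_q = 147/32, G_p = 49/8, G_q = -49/32
E_qq = 147/4, F_pq = 147/8, G_pp = 49/2
Evaluate Brioschi's two determinant matrices M1, M2 and divide by (EG - F^2)^2.
M1 = [[-E_qq/2 + F_pq - G_pp/2, E_p/2, F_p - E_q/2], [F_q - G_p/2, E, F], [G_q/2, F, G]] = [[-49/4, 0, 0], [49/32, 65/16, -49/32], [-49/64, -49/32, 113/64]]; det M1 = -15141/256
M2 = [[0, E_q/2, G_p/2], [E_q/2, E, F], [G_p/2, F, G]] = [[0, -49/8, 49/16], [-49/8, 65/16, -49/32], [49/16, -49/32, 113/64]]; det M2 = -12005/256
det M1 - det M2 = -49/4; K = -49/4 / (309/64)^2 = -50176/95481

Answer: K = -50176/95481


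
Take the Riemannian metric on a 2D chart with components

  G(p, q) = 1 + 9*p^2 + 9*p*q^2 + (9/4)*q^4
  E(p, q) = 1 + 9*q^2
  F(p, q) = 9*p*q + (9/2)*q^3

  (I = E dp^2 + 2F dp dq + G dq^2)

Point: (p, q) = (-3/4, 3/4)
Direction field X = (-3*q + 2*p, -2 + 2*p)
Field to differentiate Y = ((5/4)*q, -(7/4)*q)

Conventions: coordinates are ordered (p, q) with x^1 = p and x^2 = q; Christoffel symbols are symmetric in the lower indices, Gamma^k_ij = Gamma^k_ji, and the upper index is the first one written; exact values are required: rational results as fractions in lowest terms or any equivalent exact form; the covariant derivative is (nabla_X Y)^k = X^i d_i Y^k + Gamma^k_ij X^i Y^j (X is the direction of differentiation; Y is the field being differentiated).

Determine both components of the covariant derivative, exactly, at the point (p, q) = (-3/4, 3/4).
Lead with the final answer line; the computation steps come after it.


Answer: (nabla_X Y)^p = -6923/65864, (nabla_X Y)^q = 227647/65864

E = 97/16, F = -405/128, G = 3049/1024 at the point
E_p = 0, E_q = 27/2, F_p = 27/4, F_q = 27/32, G_p = -135/16, G_q = -405/64
EG - F^2 = 8233/1024;  g^inv = (1024/8233) * [[3049/1024, 405/128], [405/128, 97/16]]
first-kind symbols [ij,l] = (1/2)(d_i g_jl + d_j g_il - d_l g_ij): [pp,p] = E_p/2 = 0, [pp,q] = F_p - E_q/2 = 0, [pq,p] = E_q/2 = 27/4, [pq,q] = G_p/2 = -135/32, [qq,p] = F_q - G_p/2 = 81/16, [qq,q] = G_q/2 = -405/128
Gamma^p_ij = (G*[ij,p] - F*[ij,q])/(EG - F^2), Gamma^q_ij = (E*[ij,q] - F*[ij,p])/(EG - F^2)
Gamma_ppp = 0, Gamma_ppq = 6912/8233, Gamma_pqq = 5184/8233, Gamma_qpp = 0, Gamma_qpq = -4320/8233, Gamma_qqq = -3240/8233
X = (-15/4, -7/2), Y = (15/16, -21/16) at the point


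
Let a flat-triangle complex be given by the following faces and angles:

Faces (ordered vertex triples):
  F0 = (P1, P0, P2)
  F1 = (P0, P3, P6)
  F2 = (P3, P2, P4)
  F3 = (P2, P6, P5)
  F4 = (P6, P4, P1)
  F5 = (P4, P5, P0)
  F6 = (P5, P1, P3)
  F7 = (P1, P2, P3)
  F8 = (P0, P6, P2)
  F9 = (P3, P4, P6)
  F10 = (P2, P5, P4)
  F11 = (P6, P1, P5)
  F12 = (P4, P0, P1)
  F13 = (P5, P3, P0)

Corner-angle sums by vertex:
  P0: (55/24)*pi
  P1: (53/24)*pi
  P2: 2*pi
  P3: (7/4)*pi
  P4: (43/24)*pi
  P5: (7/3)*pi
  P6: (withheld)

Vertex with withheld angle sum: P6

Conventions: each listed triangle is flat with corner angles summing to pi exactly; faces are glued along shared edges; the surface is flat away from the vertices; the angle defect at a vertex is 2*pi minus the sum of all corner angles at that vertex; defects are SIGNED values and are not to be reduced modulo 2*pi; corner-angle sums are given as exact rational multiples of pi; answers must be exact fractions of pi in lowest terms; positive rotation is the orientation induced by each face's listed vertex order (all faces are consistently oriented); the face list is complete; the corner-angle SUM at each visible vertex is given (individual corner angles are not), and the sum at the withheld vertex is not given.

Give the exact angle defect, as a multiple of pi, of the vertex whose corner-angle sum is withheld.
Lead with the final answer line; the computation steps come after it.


Answer: defect(P6) = (3/8)*pi

V = 7, E = 21, F = 14; chi = V - E + F = 0
Gauss-Bonnet: total defect = 2*pi*chi = 0; visible defects sum to (-3/8)*pi


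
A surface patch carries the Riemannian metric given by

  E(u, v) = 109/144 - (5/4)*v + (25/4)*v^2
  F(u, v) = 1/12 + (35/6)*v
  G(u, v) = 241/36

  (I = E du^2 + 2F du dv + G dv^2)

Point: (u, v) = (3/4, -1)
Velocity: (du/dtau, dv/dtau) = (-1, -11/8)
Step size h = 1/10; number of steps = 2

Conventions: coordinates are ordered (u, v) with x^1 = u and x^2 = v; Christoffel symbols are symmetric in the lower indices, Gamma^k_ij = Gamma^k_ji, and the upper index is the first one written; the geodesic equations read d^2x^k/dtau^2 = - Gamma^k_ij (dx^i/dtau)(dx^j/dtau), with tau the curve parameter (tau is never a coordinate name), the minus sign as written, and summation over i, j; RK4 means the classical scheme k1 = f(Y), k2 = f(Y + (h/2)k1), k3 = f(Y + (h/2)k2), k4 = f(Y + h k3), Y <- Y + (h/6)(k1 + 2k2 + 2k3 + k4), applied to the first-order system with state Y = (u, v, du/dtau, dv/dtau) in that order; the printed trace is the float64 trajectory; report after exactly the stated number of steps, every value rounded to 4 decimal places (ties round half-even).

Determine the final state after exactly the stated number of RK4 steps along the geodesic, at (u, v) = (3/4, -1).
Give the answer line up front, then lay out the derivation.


Answer: u = 0.5616, v = -1.2846, du/dtau = -0.8858, dv/dtau = -1.4680

f(Y) = (du/dtau, dv/dtau, -Gamma^u_ij Y'^i Y'^j, -Gamma^v_ij Y'^i Y'^j) with the Gammas evaluated at the stage position; h = 0.100000; intermediate values shown to 6 dp
step 0: u = 0.7500, v = -1.0000, du/dtau = -1.0000, dv/dtau = -1.3750
step 1:
  k1: at (u, v) = (0.750000, -1.000000), (du/dtau, dv/dtau) = (-1.000000, -1.375000); Gamma_uuu = 1.779632, Gamma_uuv = -2.071939, Gamma_uvv = 1.758009, Gamma_vuu = 2.555535, Gamma_vuv = -1.779632, Gamma_vvv = 1.509991; k1 = (-1.000000, -1.375000, 0.594465, -0.516373)
  k2: at (u, v) = (0.700000, -1.068750), (du/dtau, dv/dtau) = (-0.970277, -1.400819); Gamma_uuu = 1.874764, Gamma_uuv = -2.040387, Gamma_uvv = 1.629400, Gamma_vuu = 2.813742, Gamma_vuv = -1.874764, Gamma_vvv = 1.497138; k2 = (-0.970277, -1.400819, 0.584181, -0.490493)
  k3: at (u, v) = (0.701486, -1.070041), (du/dtau, dv/dtau) = (-0.970791, -1.399525); Gamma_uuu = 1.876500, Gamma_uuv = -2.039779, Gamma_uvv = 1.627117, Gamma_vuu = 2.818653, Gamma_vuv = -1.876500, Gamma_vvv = 1.496871; k3 = (-0.970791, -1.399525, 0.587210, -0.489274)
  k4: at (u, v) = (0.652921, -1.139952), (du/dtau, dv/dtau) = (-0.941279, -1.423927); Gamma_uuu = 1.967800, Gamma_uuv = -2.006175, Gamma_uvv = 1.510082, Gamma_vuu = 3.087791, Gamma_vuv = -1.967800, Gamma_vvv = 1.481197; k4 = (-0.941279, -1.423927, 0.572526, -0.464095)
  Y <- Y + (h/6)(k1 + 2k2 + 2k3 + k4): u = 0.6529, v = -1.1400, du/dtau = -0.9415, dv/dtau = -1.4240
step 2:
  k1: at (u, v) = (0.652943, -1.139994), (du/dtau, dv/dtau) = (-0.941504, -1.424000); Gamma_uuu = 1.967852, Gamma_uuv = -2.006155, Gamma_uvv = 1.510017, Gamma_vuu = 3.087951, Gamma_vuv = -1.967852, Gamma_vvv = 1.481187; k1 = (-0.941504, -1.424000, 0.572972, -0.464161)
  k2: at (u, v) = (0.605868, -1.211194), (du/dtau, dv/dtau) = (-0.912855, -1.447208); Gamma_uuu = 2.055639, Gamma_uuv = -1.970987, Gamma_uvv = 1.402988, Gamma_vuu = 3.368069, Gamma_vuv = -2.055639, Gamma_vvv = 1.463244; k2 = (-0.912855, -1.447208, 0.556303, -0.439889)
  k3: at (u, v) = (0.607300, -1.212354), (du/dtau, dv/dtau) = (-0.913689, -1.445994); Gamma_uuu = 2.057028, Gamma_uuv = -1.970409, Gamma_uvv = 1.401336, Gamma_vuu = 3.372682, Gamma_vuv = -2.057028, Gamma_vvv = 1.462938; k3 = (-0.913689, -1.445994, 0.559249, -0.439018)
  k4: at (u, v) = (0.561574, -1.284593), (du/dtau, dv/dtau) = (-0.885579, -1.467902); Gamma_uuu = 2.141009, Gamma_uuv = -1.934227, Gamma_uvv = 1.303833, Gamma_vuu = 3.662567, Gamma_vuv = -2.141009, Gamma_vvv = 1.443222; k4 = (-0.885579, -1.467902, 0.540266, -0.415752)
  Y <- Y + (h/6)(k1 + 2k2 + 2k3 + k4): u = 0.5616, v = -1.2846, du/dtau = -0.8858, dv/dtau = -1.4680


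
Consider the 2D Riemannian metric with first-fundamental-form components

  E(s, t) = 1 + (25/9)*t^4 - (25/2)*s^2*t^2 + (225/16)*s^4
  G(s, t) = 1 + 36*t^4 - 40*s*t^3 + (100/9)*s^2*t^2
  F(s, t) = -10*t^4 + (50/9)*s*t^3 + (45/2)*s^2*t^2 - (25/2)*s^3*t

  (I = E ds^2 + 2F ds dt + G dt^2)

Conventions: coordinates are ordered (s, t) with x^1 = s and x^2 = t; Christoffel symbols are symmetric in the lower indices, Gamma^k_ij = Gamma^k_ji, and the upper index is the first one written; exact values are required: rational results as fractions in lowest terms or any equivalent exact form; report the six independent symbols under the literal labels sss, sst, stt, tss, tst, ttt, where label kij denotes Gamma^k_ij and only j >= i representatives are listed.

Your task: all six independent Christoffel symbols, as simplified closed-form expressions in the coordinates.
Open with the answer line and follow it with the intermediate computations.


Answer: Gamma_sss = (4050*s^3 - 1800*s*t^2)/(2025*s^4 - 200*s^2*t^2 - 5760*s*t^3 + 5584*t^4 + 144), Gamma_sst = (-1800*s^2*t + 800*t^3)/(2025*s^4 - 200*s^2*t^2 - 5760*s*t^3 + 5584*t^4 + 144), Gamma_stt = (-1800*s^3 + 6480*s^2*t + 800*s*t^2 - 2880*t^3)/(2025*s^4 - 200*s^2*t^2 - 5760*s*t^3 + 5584*t^4 + 144), Gamma_tss = (-3600*s^2*t + 6480*s*t^2)/(2025*s^4 - 200*s^2*t^2 - 5760*s*t^3 + 5584*t^4 + 144), Gamma_tst = (1600*s*t^2 - 2880*t^3)/(2025*s^4 - 200*s^2*t^2 - 5760*s*t^3 + 5584*t^4 + 144), Gamma_ttt = (1600*s^2*t - 8640*s*t^2 + 10368*t^3)/(2025*s^4 - 200*s^2*t^2 - 5760*s*t^3 + 5584*t^4 + 144)

E = 1 + (25/9)*t^4 - (25/2)*s^2*t^2 + (225/16)*s^4; F = -10*t^4 + (50/9)*s*t^3 + (45/2)*s^2*t^2 - (25/2)*s^3*t; G = 1 + 36*t^4 - 40*s*t^3 + (100/9)*s^2*t^2
Gamma^k_ij = (1/2) g^{kl} (d_i g_jl + d_j g_il - d_l g_ij), with g^inv = (1/(EG-F^2)) [[G, -F], [-F, E]]
first partials: E_s = -25*s*t^2 + (225/4)*s^3, E_t = (100/9)*t^3 - 25*s^2*t, F_s = (50/9)*t^3 + 45*s*t^2 - (75/2)*s^2*t, F_t = -40*t^3 + (50/3)*s*t^2 + 45*s^2*t - (25/2)*s^3, G_s = -40*t^3 + (200/9)*s*t^2, G_t = 144*t^3 - 120*s*t^2 + (200/9)*s^2*t
D = EG - F^2 = 1 + (349/9)*t^4 - 40*s*t^3 - (25/18)*s^2*t^2 + (225/16)*s^4
expanded: Gamma^s_ss = (G E_s - 2F F_s + F E_t)/(2D), Gamma^s_st = (G E_t - F G_s)/(2D), Gamma^s_tt = (2G F_t - G G_s - F G_t)/(2D), Gamma^t_ss = (2E F_s - E E_t - F E_s)/(2D), Gamma^t_st = (E G_s - F E_t)/(2D), Gamma^t_tt = (E G_t - 2F F_t + F G_s)/(2D); substitute and cancel common factors


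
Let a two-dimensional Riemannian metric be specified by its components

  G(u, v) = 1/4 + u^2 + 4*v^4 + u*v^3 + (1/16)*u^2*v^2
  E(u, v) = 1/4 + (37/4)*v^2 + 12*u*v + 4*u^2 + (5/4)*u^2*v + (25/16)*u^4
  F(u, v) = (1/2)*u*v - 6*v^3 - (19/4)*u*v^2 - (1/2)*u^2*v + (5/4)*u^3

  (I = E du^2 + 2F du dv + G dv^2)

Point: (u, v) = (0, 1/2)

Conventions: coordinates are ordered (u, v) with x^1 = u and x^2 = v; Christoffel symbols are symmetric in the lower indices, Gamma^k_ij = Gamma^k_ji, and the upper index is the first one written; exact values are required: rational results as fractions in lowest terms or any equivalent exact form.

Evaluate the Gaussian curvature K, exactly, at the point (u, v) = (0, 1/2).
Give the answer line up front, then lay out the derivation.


Answer: K = 2127/2116

E = 41/16, F = -3/4, G = 1/2, EG - F^2 = 23/32 at the point
E_u = 6, E_v = 37/4, F_u = -15/16, F_v = -9/2, G_u = 1/8, G_v = 2
E_vv = 37/2, F_uv = -17/4, G_uu = 65/32
K follows from Brioschi's formula, (det M1 - det M2)/(EG - F^2)^2.
M1 = [[-E_vv/2 + F_uv - G_uu/2, E_u/2, F_u - E_v/2], [F_v - G_u/2, E, F], [G_v/2, F, G]] = [[-929/64, 3, -89/16], [-73/16, 41/16, -3/4], [1, -3/4, 1/2]]; det M1 = -21749/2048
M2 = [[0, E_v/2, G_u/2], [E_v/2, E, F], [G_u/2, F, G]] = [[0, 37/8, 1/16], [37/8, 41/16, -3/4], [1/16, -3/4, 1/2]]; det M2 = -45625/4096
det M1 - det M2 = 2127/4096; K = 2127/4096 / (23/32)^2 = 2127/2116


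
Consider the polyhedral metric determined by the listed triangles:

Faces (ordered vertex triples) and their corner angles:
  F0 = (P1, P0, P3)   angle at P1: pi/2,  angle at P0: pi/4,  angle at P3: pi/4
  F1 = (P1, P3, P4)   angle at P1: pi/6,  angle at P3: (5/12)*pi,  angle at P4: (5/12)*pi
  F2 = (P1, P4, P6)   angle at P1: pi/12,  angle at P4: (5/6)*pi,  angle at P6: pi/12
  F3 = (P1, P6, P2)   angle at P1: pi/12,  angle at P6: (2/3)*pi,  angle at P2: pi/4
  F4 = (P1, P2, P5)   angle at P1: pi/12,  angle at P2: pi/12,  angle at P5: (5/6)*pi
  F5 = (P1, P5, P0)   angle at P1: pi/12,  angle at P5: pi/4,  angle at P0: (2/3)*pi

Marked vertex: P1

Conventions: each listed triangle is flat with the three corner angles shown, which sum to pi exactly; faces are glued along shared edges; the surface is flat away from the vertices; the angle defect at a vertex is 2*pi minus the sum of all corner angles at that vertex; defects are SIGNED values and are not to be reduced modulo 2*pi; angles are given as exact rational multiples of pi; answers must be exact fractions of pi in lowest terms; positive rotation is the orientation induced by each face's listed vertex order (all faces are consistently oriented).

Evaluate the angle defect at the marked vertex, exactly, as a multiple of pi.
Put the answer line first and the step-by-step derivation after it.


Answer: defect(P1) = pi

Sum of corner angles at P1: pi
defect = 2*pi - pi


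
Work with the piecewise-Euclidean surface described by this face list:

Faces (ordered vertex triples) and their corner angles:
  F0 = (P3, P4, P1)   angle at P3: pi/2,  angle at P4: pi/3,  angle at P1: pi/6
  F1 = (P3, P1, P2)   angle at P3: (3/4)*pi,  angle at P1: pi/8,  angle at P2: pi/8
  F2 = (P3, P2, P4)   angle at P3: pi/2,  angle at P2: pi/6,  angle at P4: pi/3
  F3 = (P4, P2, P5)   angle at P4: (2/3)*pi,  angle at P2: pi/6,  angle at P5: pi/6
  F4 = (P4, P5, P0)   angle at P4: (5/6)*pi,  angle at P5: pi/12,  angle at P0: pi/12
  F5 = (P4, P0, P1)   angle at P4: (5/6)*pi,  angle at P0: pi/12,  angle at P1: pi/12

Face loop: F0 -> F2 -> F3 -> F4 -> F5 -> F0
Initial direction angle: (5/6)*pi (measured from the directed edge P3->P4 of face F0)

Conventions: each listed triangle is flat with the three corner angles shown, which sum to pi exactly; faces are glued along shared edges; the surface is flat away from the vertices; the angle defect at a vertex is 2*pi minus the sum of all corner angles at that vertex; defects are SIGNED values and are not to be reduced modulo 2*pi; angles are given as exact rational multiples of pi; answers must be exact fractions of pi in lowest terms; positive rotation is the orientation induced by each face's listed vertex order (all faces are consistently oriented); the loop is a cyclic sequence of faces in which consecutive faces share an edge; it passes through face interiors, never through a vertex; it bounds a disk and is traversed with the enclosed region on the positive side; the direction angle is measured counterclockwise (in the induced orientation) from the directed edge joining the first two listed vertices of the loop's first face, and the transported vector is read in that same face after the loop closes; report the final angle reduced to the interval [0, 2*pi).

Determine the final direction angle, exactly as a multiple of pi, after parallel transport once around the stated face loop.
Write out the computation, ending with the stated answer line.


enclosed vertex P4: corner angles sum to 3*pi, defect = 2*pi - 3*pi = -pi
adding the enclosed defects to the starting angle (mod 2*pi, induced orientation) gives the holonomy
final angle = (5/6)*pi - pi = (11/6)*pi (mod 2*pi)

Answer: final direction angle = (11/6)*pi


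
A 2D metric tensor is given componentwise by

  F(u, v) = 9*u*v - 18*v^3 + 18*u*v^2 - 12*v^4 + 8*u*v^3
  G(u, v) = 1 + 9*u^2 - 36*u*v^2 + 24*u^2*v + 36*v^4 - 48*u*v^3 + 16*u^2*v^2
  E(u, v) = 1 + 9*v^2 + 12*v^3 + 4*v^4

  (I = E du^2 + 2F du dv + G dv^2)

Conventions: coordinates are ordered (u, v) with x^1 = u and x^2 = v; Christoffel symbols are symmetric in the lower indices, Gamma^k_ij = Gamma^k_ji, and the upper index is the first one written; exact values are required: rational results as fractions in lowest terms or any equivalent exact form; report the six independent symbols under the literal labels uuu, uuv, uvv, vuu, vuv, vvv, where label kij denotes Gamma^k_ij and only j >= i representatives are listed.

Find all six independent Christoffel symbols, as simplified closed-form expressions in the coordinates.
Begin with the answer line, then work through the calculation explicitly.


Answer: Gamma_uuu = 0, Gamma_uuv = (8*v^3 + 18*v^2 + 9*v)/(16*u^2*v^2 + 24*u^2*v + 9*u^2 - 48*u*v^3 - 36*u*v^2 + 40*v^4 + 12*v^3 + 9*v^2 + 1), Gamma_uvv = (8*u*v^2 + 12*u*v - 24*v^3 - 36*v^2)/(16*u^2*v^2 + 24*u^2*v + 9*u^2 - 48*u*v^3 - 36*u*v^2 + 40*v^4 + 12*v^3 + 9*v^2 + 1), Gamma_vuu = 0, Gamma_vuv = (16*u*v^2 + 24*u*v + 9*u - 24*v^3 - 18*v^2)/(16*u^2*v^2 + 24*u^2*v + 9*u^2 - 48*u*v^3 - 36*u*v^2 + 40*v^4 + 12*v^3 + 9*v^2 + 1), Gamma_vvv = (16*u^2*v + 12*u^2 - 72*u*v^2 - 36*u*v + 72*v^3)/(16*u^2*v^2 + 24*u^2*v + 9*u^2 - 48*u*v^3 - 36*u*v^2 + 40*v^4 + 12*v^3 + 9*v^2 + 1)

E = 1 + 9*v^2 + 12*v^3 + 4*v^4; F = 9*u*v - 18*v^3 + 18*u*v^2 - 12*v^4 + 8*u*v^3; G = 1 + 9*u^2 - 36*u*v^2 + 24*u^2*v + 36*v^4 - 48*u*v^3 + 16*u^2*v^2
Gamma^k_ij = (1/2) g^{kl} (d_i g_jl + d_j g_il - d_l g_ij), with g^inv = (1/(EG-F^2)) [[G, -F], [-F, E]]
first partials: E_u = 0, E_v = 18*v + 36*v^2 + 16*v^3, F_u = 9*v + 18*v^2 + 8*v^3, F_v = 9*u - 54*v^2 + 36*u*v - 48*v^3 + 24*u*v^2, G_u = 18*u - 36*v^2 + 48*u*v - 48*v^3 + 32*u*v^2, G_v = -72*u*v + 24*u^2 + 144*v^3 - 144*u*v^2 + 32*u^2*v
D = EG - F^2 = 1 + 9*v^2 + 9*u^2 + 12*v^3 - 36*u*v^2 + 24*u^2*v + 40*v^4 - 48*u*v^3 + 16*u^2*v^2
expanded: Gamma^u_uu = (G E_u - 2F F_u + F E_v)/(2D), Gamma^u_uv = (G E_v - F G_u)/(2D), Gamma^u_vv = (2G F_v - G G_u - F G_v)/(2D), Gamma^v_uu = (2E F_u - E E_v - F E_u)/(2D), Gamma^v_uv = (E G_u - F E_v)/(2D), Gamma^v_vv = (E G_v - 2F F_v + F G_u)/(2D); substitute and cancel common factors


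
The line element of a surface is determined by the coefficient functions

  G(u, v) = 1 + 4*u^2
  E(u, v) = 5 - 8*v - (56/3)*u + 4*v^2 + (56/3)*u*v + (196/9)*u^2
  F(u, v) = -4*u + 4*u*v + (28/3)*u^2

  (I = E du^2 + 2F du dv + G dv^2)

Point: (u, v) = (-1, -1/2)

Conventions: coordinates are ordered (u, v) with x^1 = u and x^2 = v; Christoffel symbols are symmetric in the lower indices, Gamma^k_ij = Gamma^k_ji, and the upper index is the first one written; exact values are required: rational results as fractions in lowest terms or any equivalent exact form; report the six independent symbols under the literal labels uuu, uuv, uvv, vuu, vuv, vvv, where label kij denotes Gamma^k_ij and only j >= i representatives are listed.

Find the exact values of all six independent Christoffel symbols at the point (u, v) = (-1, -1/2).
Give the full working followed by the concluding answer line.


E = 538/9, F = 46/3, G = 5 at the point
E_u = -644/9, E_v = -92/3, F_u = -74/3, F_v = -4, G_u = -8, G_v = 0
EG - F^2 = 574/9;  g^inv = (9/574) * [[5, -46/3], [-46/3, 538/9]]
first-kind symbols [ij,l] = (1/2)(d_i g_jl + d_j g_il - d_l g_ij): [uu,u] = E_u/2 = -322/9, [uu,v] = F_u - E_v/2 = -28/3, [uv,u] = E_v/2 = -46/3, [uv,v] = G_u/2 = -4, [vv,u] = F_v - G_u/2 = 0, [vv,v] = G_v/2 = 0
Gamma^u_ij = (G*[ij,u] - F*[ij,v])/(EG - F^2), Gamma^v_ij = (E*[ij,v] - F*[ij,u])/(EG - F^2)

Answer: Gamma_uuu = -23/41, Gamma_uuv = -69/287, Gamma_uvv = 0, Gamma_vuu = -6/41, Gamma_vuv = -18/287, Gamma_vvv = 0


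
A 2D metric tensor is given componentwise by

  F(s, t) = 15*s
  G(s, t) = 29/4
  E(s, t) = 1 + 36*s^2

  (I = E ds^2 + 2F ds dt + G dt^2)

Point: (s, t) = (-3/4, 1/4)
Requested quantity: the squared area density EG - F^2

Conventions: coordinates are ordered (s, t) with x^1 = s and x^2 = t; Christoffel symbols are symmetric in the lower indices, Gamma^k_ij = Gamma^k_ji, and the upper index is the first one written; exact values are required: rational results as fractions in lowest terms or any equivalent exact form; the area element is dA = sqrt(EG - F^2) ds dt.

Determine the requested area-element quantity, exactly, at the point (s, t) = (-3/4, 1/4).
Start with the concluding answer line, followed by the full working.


Answer: EG - F^2 = 55/2

E = 85/4, F = -45/4, G = 29/4; EG - F^2 = 55/2


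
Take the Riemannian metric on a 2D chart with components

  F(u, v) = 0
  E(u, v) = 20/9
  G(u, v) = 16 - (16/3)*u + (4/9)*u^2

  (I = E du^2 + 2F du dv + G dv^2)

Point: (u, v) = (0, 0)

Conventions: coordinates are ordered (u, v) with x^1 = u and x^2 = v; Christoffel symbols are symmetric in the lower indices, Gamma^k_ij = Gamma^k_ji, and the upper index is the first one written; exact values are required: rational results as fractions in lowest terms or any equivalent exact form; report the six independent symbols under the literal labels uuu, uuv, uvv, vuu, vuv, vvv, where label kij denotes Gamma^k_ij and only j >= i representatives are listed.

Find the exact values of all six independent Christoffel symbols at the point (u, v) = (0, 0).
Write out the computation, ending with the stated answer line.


E = 20/9, F = 0, G = 16 at the point
E_u = 0, E_v = 0, F_u = 0, F_v = 0, G_u = -16/3, G_v = 0
EG - F^2 = 320/9;  g^inv = (9/320) * [[16, 0], [0, 20/9]]
first-kind symbols [ij,l] = (1/2)(d_i g_jl + d_j g_il - d_l g_ij): [uu,u] = E_u/2 = 0, [uu,v] = F_u - E_v/2 = 0, [uv,u] = E_v/2 = 0, [uv,v] = G_u/2 = -8/3, [vv,u] = F_v - G_u/2 = 8/3, [vv,v] = G_v/2 = 0
Gamma^u_ij = (G*[ij,u] - F*[ij,v])/(EG - F^2), Gamma^v_ij = (E*[ij,v] - F*[ij,u])/(EG - F^2)

Answer: Gamma_uuu = 0, Gamma_uuv = 0, Gamma_uvv = 6/5, Gamma_vuu = 0, Gamma_vuv = -1/6, Gamma_vvv = 0


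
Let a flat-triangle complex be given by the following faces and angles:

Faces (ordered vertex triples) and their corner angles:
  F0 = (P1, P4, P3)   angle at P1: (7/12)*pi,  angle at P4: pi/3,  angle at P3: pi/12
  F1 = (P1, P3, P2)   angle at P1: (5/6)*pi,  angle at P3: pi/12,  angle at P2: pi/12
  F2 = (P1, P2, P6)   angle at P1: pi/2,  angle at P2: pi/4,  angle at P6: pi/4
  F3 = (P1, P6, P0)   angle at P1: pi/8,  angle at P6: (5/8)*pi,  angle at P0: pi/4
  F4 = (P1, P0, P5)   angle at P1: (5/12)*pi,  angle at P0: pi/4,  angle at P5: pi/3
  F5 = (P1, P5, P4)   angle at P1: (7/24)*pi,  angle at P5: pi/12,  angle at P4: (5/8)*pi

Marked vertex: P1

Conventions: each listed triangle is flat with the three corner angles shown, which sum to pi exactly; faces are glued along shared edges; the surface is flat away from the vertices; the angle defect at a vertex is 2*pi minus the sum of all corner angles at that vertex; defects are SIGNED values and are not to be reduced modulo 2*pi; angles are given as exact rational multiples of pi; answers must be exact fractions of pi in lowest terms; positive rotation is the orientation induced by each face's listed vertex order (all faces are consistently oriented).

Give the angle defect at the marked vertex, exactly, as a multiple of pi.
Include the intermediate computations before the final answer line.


Sum of corner angles at P1: (11/4)*pi
defect = 2*pi - (11/4)*pi

Answer: defect(P1) = (-3/4)*pi


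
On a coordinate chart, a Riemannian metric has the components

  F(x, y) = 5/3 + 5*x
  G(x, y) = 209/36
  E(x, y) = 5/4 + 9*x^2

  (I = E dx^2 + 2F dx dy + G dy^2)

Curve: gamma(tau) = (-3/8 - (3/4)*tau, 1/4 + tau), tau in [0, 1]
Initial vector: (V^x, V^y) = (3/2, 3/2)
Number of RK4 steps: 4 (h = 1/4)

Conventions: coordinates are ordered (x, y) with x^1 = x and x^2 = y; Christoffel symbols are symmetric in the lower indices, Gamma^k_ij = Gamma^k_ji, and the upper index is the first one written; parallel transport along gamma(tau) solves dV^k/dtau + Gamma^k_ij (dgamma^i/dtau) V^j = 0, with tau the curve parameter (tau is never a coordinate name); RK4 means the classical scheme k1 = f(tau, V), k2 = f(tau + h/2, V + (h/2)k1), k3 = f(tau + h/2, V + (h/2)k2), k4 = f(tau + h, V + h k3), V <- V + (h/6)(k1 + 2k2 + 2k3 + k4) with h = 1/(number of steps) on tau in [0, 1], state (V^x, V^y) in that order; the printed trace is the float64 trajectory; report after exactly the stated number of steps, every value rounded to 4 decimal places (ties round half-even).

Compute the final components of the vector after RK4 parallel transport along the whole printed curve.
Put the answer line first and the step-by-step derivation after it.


Answer: V^x = 0.7534, V^y = 1.9599

gamma'(tau) = (-3/4, 1); f(tau, V)^k = -Gamma^k_ij(gamma(tau)) gamma'^i(tau) V^j; h = 1/4; intermediate values shown to 6 dp
curve data and Christoffel symbols at the stage parameters:
  tau = 0.000000: gamma = (-0.375000, 0.250000), gamma' = (-0.750000, 1.000000); Gamma_xxx = -1.274077, Gamma_xxy = 0.000000, Gamma_xyy = 0.000000, Gamma_yxx = 0.815524, Gamma_yxy = 0.000000, Gamma_yyy = 0.000000
  tau = 0.125000: gamma = (-0.468750, 0.375000), gamma' = (-0.750000, 1.000000); Gamma_xxx = -1.154687, Gamma_xxy = 0.000000, Gamma_xyy = 0.000000, Gamma_yxx = 0.726577, Gamma_yxy = 0.000000, Gamma_yyy = 0.000000
  tau = 0.250000: gamma = (-0.562500, 0.500000), gamma' = (-0.750000, 1.000000); Gamma_xxx = -1.052732, Gamma_xxy = 0.000000, Gamma_xyy = 0.000000, Gamma_yxx = 0.653468, Gamma_yxy = 0.000000, Gamma_yyy = 0.000000
  tau = 0.375000: gamma = (-0.656250, 0.625000), gamma' = (-0.750000, 1.000000); Gamma_xxx = -0.965523, Gamma_xxy = 0.000000, Gamma_xyy = 0.000000, Gamma_yxx = 0.592722, Gamma_yxy = 0.000000, Gamma_yyy = 0.000000
  tau = 0.500000: gamma = (-0.750000, 0.750000), gamma' = (-0.750000, 1.000000); Gamma_xxx = -0.890537, Gamma_xxy = 0.000000, Gamma_xyy = 0.000000, Gamma_yxx = 0.541673, Gamma_yxy = 0.000000, Gamma_yyy = 0.000000
  tau = 0.625000: gamma = (-0.843750, 0.875000), gamma' = (-0.750000, 1.000000); Gamma_xxx = -0.825631, Gamma_xxy = 0.000000, Gamma_xyy = 0.000000, Gamma_yxx = 0.498302, Gamma_yxy = 0.000000, Gamma_yyy = 0.000000
  tau = 0.750000: gamma = (-0.937500, 1.000000), gamma' = (-0.750000, 1.000000); Gamma_xxx = -0.769055, Gamma_xxy = 0.000000, Gamma_xyy = 0.000000, Gamma_yxx = 0.461078, Gamma_yxy = 0.000000, Gamma_yyy = 0.000000
  tau = 0.875000: gamma = (-1.031250, 1.125000), gamma' = (-0.750000, 1.000000); Gamma_xxx = -0.719398, Gamma_xxy = 0.000000, Gamma_xyy = 0.000000, Gamma_yxx = 0.428831, Gamma_yxy = 0.000000, Gamma_yyy = 0.000000
  tau = 1.000000: gamma = (-1.125000, 1.250000), gamma' = (-0.750000, 1.000000); Gamma_xxx = -0.675525, Gamma_xxy = 0.000000, Gamma_xyy = 0.000000, Gamma_yxx = 0.400659, Gamma_yxy = 0.000000, Gamma_yyy = 0.000000
step 0: V^x = 1.5000, V^y = 1.5000
step 1: k1 = (-1.433336, 0.917464), k2 = (-1.143861, 0.719765), k3 = (-1.175198, 0.739483), k4 = (-0.952355, 0.591160); V <- V + (h/6)(k1 + 2k2 + 2k3 + k4): V^x = 1.2073, V^y = 1.6845
step 2: k1 = (-0.953255, 0.591719), k2 = (-0.788001, 0.483743), k3 = (-0.802959, 0.492926), k4 = (-0.672312, 0.408937); V <- V + (h/6)(k1 + 2k2 + 2k3 + k4): V^x = 1.0070, V^y = 1.8075
step 3: k1 = (-0.672598, 0.409111), k2 = (-0.571515, 0.344933), k3 = (-0.579339, 0.349655), k4 = (-0.497306, 0.298154); V <- V + (h/6)(k1 + 2k2 + 2k3 + k4): V^x = 0.8624, V^y = 1.8949
step 4: k1 = (-0.497412, 0.298218), k2 = (-0.431748, 0.257364), k3 = (-0.436176, 0.260004), k4 = (-0.381672, 0.226373); V <- V + (h/6)(k1 + 2k2 + 2k3 + k4): V^x = 0.7534, V^y = 1.9599
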